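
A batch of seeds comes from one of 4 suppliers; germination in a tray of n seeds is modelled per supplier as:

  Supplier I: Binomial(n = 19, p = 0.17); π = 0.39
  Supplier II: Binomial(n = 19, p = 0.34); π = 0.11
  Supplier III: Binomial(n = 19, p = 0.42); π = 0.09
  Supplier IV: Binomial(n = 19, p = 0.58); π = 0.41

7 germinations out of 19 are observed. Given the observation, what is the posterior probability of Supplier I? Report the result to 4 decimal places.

0.1502

Apply Bayes' rule: the posterior for each component is proportional to its prior times its likelihood at x.
Component likelihoods at x = 7 germinations out of 19:
  f_I = 0.0221007
  f_II = 0.180803
  f_III = 0.168348
  f_IV = 0.0335208
Unnormalised posteriors:
  P(Z=I)·f_I = 0.39 × 0.0221007 = 0.00861929
  P(Z=II)·f_II = 0.11 × 0.180803 = 0.0198884
  P(Z=III)·f_III = 0.09 × 0.168348 = 0.0151513
  P(Z=IV)·f_IV = 0.41 × 0.0335208 = 0.0137435
Evidence: 0.00861929 + 0.0198884 + 0.0151513 + 0.0137435 = 0.0574025
P(Supplier I | 7 germinations out of 19) ≈ 0.1502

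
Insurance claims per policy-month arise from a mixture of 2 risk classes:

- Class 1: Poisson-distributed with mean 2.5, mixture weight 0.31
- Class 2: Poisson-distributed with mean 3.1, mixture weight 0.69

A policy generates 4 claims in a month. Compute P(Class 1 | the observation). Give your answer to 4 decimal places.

P(component k | x) = P(Z=k)·f_k(x) / marginal(x), where marginal(x) = Σ_j P(Z=j)·f_j(x).
Component likelihoods at x = 4 claims:
  L_1 = 0.133602
  L_2 = 0.17335
Multiply by the mixture weights:
  P(Z=1)·L_1 = 0.31 × 0.133602 = 0.0414166
  P(Z=2)·L_2 = 0.69 × 0.17335 = 0.119611
Evidence: 0.0414166 + 0.119611 = 0.161028
So the posterior for Class 1 is 0.0414166 / 0.161028 ≈ 0.2572.

0.2572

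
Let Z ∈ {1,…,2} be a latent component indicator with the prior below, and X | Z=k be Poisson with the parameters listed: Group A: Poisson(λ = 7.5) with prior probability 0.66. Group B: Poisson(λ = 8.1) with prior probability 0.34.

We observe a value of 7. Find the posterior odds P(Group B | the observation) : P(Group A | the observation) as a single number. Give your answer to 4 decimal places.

Only the two components matter; the odds are (w_i f_i(x)) / (w_j f_j(x)).
Component likelihoods at x = 7:
  f_A = e^(−7.5)·7.5^7/7! = 0.146484
  f_B = e^(−8.1)·8.1^7/7! = 0.137778
Posterior odds = (w_B·f_B) / (w_A·f_A) = (0.34·0.137778) / (0.66·0.146484) = 0.0468445 / 0.0966793 ≈ 0.4845

0.4845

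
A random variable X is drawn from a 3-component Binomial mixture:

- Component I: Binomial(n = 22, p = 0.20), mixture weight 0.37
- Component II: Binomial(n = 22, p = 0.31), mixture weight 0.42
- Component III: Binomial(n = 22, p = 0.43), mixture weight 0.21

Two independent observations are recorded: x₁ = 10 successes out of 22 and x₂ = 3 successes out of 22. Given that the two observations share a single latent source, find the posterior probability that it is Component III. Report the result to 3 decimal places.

Posterior ∝ prior × likelihood, so P(k | x) ∝ P(Z=k) f_k(x); normalise over all components.
Since both observations come from the same component, the likelihood for component k is f_k(x₁)·f_k(x₂).
  f_I = [0.00455037] × [0.17755] = 0.000807917
  f_II = [0.0617266] × [0.0397868] = 0.0024559
  f_III = [0.16438] × [0.00281545] = 0.000462805
Weight by the priors:
  P(Z=I)·f_I = 0.37 × 0.000807917 = 0.000298929
  P(Z=II)·f_II = 0.42 × 0.0024559 = 0.00103148
  P(Z=III)·f_III = 0.21 × 0.000462805 = 9.7189e-05
Denominator: 0.000298929 + 0.00103148 + 9.7189e-05 = 0.0014276
Responsibility of Component III: 9.7189e-05 / 0.0014276 ≈ 0.068

0.068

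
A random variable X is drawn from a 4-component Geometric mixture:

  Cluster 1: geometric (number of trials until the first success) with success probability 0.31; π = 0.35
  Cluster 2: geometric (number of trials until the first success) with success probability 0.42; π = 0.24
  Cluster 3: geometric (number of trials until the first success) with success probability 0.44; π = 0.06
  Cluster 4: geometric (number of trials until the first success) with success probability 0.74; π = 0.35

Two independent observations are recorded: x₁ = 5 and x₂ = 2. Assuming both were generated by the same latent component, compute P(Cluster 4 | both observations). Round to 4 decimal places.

The responsibility of component k is π_k f_k(x) divided by Σ_j π_j f_j(x).
Since both observations come from the same component, the likelihood for component k is f_k(x₁)·f_k(x₂).
  p_1 = [0.31·(1−0.31)^4 = 0.31·0.226671 = 0.0702681] × [0.2139] = 0.0150303
  p_2 = [0.42·(1−0.42)^4 = 0.42·0.113165 = 0.0475293] × [0.2436] = 0.0115781
  p_3 = [0.44·(1−0.44)^4 = 0.44·0.098345 = 0.0432718] × [0.2464] = 0.0106622
  p_4 = [0.74·(1−0.74)^4 = 0.74·0.00456976 = 0.00338162] × [0.1924] = 0.000650624
Multiply by the mixture weights:
  π_1·p_1 = 0.35 × 0.0150303 = 0.00526062
  π_2·p_2 = 0.24 × 0.0115781 = 0.00277875
  π_3·p_3 = 0.06 × 0.0106622 = 0.00063973
  π_4·p_4 = 0.35 × 0.000650624 = 0.000227718
Denominator: 0.00526062 + 0.00277875 + 0.00063973 + 0.000227718 = 0.00890682
Responsibility of Cluster 4: 0.000227718 / 0.00890682 ≈ 0.0256

0.0256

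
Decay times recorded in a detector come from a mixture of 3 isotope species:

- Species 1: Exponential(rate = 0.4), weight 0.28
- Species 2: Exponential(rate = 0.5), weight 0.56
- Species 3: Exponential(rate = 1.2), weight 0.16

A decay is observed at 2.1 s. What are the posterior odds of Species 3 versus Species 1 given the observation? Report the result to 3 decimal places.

Posterior odds = (P(Z=i) f_i(x)) / (P(Z=j) f_j(x)); the normalising sum cancels.
Component likelihoods at x = 2.1 s:
  f_1 = 0.4·e^(−0.4·2.1) = 0.4·e^(−0.8400) = 0.172684
  f_2 = 0.5·e^(−0.5·2.1) = 0.5·e^(−1.0500) = 0.174969
  f_3 = 1.2·e^(−1.2·2.1) = 1.2·e^(−2.5200) = 0.0965515
Posterior odds = (P(Z=3)·f_3) / (P(Z=1)·f_1) = (0.16·0.0965515) / (0.28·0.172684) = 0.0154482 / 0.0483516 ≈ 0.319

0.319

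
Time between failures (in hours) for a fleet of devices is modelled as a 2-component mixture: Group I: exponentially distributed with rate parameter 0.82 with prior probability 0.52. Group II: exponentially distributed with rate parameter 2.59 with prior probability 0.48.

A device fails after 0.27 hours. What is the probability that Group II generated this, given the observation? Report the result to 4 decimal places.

Posterior ∝ prior × likelihood, so P(k | x) ∝ w_k f_k(x); normalise over all components.
Evaluate each component's likelihood at the observed value:
  L_I = 0.82·e^(−0.82·0.27) = 0.82·e^(−0.2214) = 0.657145
  L_II = 2.59·e^(−2.59·0.27) = 2.59·e^(−0.6993) = 1.28706
Unnormalised posteriors:
  w_I·L_I = 0.52 × 0.657145 = 0.341715
  w_II·L_II = 0.48 × 1.28706 = 0.617787
Evidence: 0.341715 + 0.617787 = 0.959502
So the posterior for Group II is 0.617787 / 0.959502 ≈ 0.6439.

0.6439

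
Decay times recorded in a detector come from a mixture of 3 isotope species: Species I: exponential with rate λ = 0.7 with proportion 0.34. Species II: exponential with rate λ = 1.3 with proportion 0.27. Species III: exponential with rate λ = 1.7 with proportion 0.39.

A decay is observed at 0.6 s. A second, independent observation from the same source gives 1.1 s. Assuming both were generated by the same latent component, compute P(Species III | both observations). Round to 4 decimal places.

0.3834

P(component k | x) = π_k·f_k(x) / marginal(x), where marginal(x) = Σ_j π_j·f_j(x).
Since both observations come from the same component, the likelihood for component k is f_k(x₁)·f_k(x₂).
  f_I = [0.7·e^(−0.7·0.6) = 0.7·e^(−0.4200) = 0.459933] × [0.324109] = 0.149068
  f_II = [1.3·e^(−1.3·0.6) = 1.3·e^(−0.7800) = 0.595928] × [0.311102] = 0.185394
  f_III = [1.7·e^(−1.7·0.6) = 1.7·e^(−1.0200) = 0.613011] × [0.26201] = 0.160615
Unnormalised posteriors:
  π_I·f_I = 0.34 × 0.149068 = 0.0506833
  π_II·f_II = 0.27 × 0.185394 = 0.0500564
  π_III·f_III = 0.39 × 0.160615 = 0.0626399
Denominator: 0.0506833 + 0.0500564 + 0.0626399 = 0.16338
Responsibility of Species III: 0.0626399 / 0.16338 ≈ 0.3834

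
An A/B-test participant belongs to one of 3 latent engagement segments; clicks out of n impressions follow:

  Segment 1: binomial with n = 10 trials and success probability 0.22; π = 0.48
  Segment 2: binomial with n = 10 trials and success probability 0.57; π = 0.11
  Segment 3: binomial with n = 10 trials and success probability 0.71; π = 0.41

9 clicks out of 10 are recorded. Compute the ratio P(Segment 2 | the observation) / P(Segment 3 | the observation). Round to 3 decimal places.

0.055

Only the two components matter; the odds are (π_i f_i(x)) / (π_j f_j(x)).
Component likelihoods at x = 9 clicks out of 10:
  p_1 = 9.4167e-06
  p_2 = 0.0273113
  p_3 = 0.132961
0.00300424 / 0.0545139 ≈ 0.055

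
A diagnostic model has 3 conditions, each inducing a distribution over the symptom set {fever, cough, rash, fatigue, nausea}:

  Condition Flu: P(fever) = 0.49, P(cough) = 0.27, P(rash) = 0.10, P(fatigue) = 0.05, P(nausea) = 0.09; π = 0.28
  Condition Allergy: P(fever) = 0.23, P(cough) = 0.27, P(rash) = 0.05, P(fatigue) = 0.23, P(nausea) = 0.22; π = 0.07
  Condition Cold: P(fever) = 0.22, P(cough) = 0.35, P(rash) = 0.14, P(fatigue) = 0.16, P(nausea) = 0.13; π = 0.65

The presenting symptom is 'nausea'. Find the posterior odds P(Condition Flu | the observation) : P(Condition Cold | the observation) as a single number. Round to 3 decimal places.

0.298

Since P(k|x) ∝ π_k f_k(x), the posterior odds are π_i f_i(x) / (π_j f_j(x)).
Evaluate each component's likelihood at the observed value:
  p_Flu = P(nausea | comp) = 0.09
  p_Allergy = P(nausea | comp) = 0.22
  p_Cold = P(nausea | comp) = 0.13
Odds = (0.28/0.65) × (0.09/0.13) = 0.430769 × 0.692308 ≈ 0.298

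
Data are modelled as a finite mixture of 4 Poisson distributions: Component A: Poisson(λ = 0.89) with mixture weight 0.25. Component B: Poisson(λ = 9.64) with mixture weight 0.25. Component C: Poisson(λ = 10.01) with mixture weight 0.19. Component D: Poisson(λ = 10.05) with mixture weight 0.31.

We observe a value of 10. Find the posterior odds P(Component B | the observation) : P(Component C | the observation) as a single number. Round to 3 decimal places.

1.307

The posterior odds equal the prior odds times the likelihood ratio: (P(Z=i)/P(Z=j))·(f_i(x)/f_j(x)).
Evaluate each component's likelihood at the observed value:
  p_A = e^(−0.89)·0.89^10/10! = 3.5287e-08
  p_B = e^(−9.64)·9.64^10/10! = 0.124282
  p_C = e^(−10.01)·10.01^10/10! = 0.125109
  p_D = e^(−10.05)·10.05^10/10! = 0.125094
Posterior odds = (P(Z=B)·p_B) / (P(Z=C)·p_C) = (0.25·0.124282) / (0.19·0.125109) = 0.0310705 / 0.0237708 ≈ 1.307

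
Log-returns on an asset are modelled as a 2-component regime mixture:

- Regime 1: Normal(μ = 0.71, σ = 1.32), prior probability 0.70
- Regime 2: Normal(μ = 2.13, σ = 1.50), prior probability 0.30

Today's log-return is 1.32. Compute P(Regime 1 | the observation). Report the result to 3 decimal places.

Apply Bayes' rule: the posterior for each component is proportional to its prior times its likelihood at x.
Component likelihoods at x = 1.32:
  f_1 = (1/(1.32·√(2π)))·exp(−(1.32−0.71)²/(2·1.32²)) = 0.302229·exp(-0.10678) = 0.271621
  f_2 = (1/(1.50·√(2π)))·exp(−(1.32−2.13)²/(2·1.50²)) = 0.265962·exp(-0.14580) = 0.229879
Multiply by the mixture weights:
  π_1·f_1 = 0.70 × 0.271621 = 0.190135
  π_2·f_2 = 0.30 × 0.229879 = 0.0689636
Evidence: 0.190135 + 0.0689636 = 0.259098
P(Regime 1 | 1.32) ≈ 0.734

0.734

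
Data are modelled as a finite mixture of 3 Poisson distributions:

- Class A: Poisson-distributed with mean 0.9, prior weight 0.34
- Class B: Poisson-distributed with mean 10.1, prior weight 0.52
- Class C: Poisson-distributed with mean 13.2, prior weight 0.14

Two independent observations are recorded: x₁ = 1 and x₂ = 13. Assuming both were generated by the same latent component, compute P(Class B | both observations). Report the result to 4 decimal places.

P(component k | x) = π_k·f_k(x) / marginal(x), where marginal(x) = Σ_j π_j·f_j(x).
Since both observations come from the same component, the likelihood for component k is f_k(x₁)·f_k(x₂).
  f_A = [e^(−0.9)·0.9^1/1! = 0.365913] × [1.65961e-11] = 6.07274e-12
  f_B = [e^(−10.1)·10.1^1/1! = 0.000414904] × [0.0750798] = 3.11509e-05
  f_C = [e^(−13.2)·13.2^1/1! = 2.44279e-05] × [0.109773] = 2.68152e-06
Weight by the priors:
  π_A·f_A = 0.34 × 6.07274e-12 = 2.06473e-12
  π_B·f_B = 0.52 × 3.11509e-05 = 1.61985e-05
  π_C·f_C = 0.14 × 2.68152e-06 = 3.75412e-07
Sum: 2.06473e-12 + 1.61985e-05 + 3.75412e-07 = 1.65739e-05
So the posterior for Class B is 1.61985e-05 / 1.65739e-05 ≈ 0.9773.

0.9773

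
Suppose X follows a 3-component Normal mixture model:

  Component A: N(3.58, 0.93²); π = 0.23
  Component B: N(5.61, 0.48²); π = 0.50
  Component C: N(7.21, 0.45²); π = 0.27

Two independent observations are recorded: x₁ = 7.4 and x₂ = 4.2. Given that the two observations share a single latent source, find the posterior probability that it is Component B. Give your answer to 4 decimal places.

By Bayes' theorem, P(k | x) = w_k f_k(x) / Σ_j w_j f_j(x).
Since both observations come from the same component, the likelihood for component k is f_k(x₁)·f_k(x₂).
  f_A = [9.30609e-05] × [0.343492] = 3.19657e-05
  f_B = [0.000794092] × [0.0111154] = 8.82666e-06
  f_C = [0.810936] × [1.70711e-10] = 1.38436e-10
Prior × likelihood for each component:
  w_A·f_A = 0.23 × 3.19657e-05 = 7.35212e-06
  w_B·f_B = 0.50 × 8.82666e-06 = 4.41333e-06
  w_C·f_C = 0.27 × 1.38436e-10 = 3.73777e-11
Sum: 7.35212e-06 + 4.41333e-06 + 3.73777e-11 = 1.17655e-05
P(Component B | x₁,x₂) = 4.41333e-06 / 1.17655e-05 ≈ 0.3751

0.3751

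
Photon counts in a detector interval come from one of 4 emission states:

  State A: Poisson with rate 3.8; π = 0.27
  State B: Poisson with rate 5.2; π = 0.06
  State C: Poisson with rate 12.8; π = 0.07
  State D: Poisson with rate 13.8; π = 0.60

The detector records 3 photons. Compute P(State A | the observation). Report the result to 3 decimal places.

0.872

Apply Bayes' rule: the posterior for each component is proportional to its prior times its likelihood at x.
Poisson probabilities:
  L_A = e^(−3.8)·3.8^3/3! = 0.204588
  L_B = e^(−5.2)·5.2^3/3! = 0.129279
  L_C = e^(−12.8)·12.8^3/3! = 0.00096496
  L_D = e^(−13.8)·13.8^3/3! = 0.000444859
Unnormalised posteriors:
  π_A·L_A = 0.27 × 0.204588 = 0.0552388
  π_B·L_B = 0.06 × 0.129279 = 0.00775673
  π_C·L_C = 0.07 × 0.00096496 = 6.75472e-05
  π_D·L_D = 0.60 × 0.000444859 = 0.000266915
Denominator: 0.0552388 + 0.00775673 + 6.75472e-05 + 0.000266915 = 0.06333
P(State A | 3 photons) = 0.0552388 / 0.06333 ≈ 0.872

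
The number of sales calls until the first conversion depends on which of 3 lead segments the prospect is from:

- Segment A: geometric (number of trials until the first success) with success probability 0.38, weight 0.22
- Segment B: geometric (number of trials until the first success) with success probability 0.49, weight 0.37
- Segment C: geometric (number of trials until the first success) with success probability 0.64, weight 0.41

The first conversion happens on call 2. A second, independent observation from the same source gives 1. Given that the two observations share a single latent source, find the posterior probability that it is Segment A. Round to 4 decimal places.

P(component k | x) = π_k·f_k(x) / marginal(x), where marginal(x) = Σ_j π_j·f_j(x).
Since both observations come from the same component, the likelihood for component k is f_k(x₁)·f_k(x₂).
  L_A = [0.38·(1−0.38)^1 = 0.38·0.62 = 0.2356] × [0.38] = 0.089528
  L_B = [0.49·(1−0.49)^1 = 0.49·0.51 = 0.2499] × [0.49] = 0.122451
  L_C = [0.64·(1−0.64)^1 = 0.64·0.36 = 0.2304] × [0.64] = 0.147456
Unnormalised posteriors:
  π_A·L_A = 0.22 × 0.089528 = 0.0196962
  π_B·L_B = 0.37 × 0.122451 = 0.0453069
  π_C·L_C = 0.41 × 0.147456 = 0.060457
Normaliser: 0.0196962 + 0.0453069 + 0.060457 = 0.12546
Responsibility of Segment A: 0.0196962 / 0.12546 ≈ 0.1570

0.1570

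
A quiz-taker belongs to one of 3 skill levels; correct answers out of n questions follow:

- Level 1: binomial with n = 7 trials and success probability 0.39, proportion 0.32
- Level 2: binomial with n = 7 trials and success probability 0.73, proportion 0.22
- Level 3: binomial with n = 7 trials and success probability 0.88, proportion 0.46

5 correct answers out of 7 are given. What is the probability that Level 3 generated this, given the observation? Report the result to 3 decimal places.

Posterior ∝ prior × likelihood, so P(k | x) ∝ P(Z=k) f_k(x); normalise over all components.
Binomial probabilities:
  L_1 = 0.0705021
  L_2 = 0.317367
  L_3 = 0.159586
Unnormalised posteriors:
  P(Z=1)·L_1 = 0.32 × 0.0705021 = 0.0225607
  P(Z=2)·L_2 = 0.22 × 0.317367 = 0.0698206
  P(Z=3)·L_3 = 0.46 × 0.159586 = 0.0734096
Marginal: 0.0225607 + 0.0698206 + 0.0734096 = 0.165791
So the posterior for Level 3 is 0.0734096 / 0.165791 ≈ 0.443.

0.443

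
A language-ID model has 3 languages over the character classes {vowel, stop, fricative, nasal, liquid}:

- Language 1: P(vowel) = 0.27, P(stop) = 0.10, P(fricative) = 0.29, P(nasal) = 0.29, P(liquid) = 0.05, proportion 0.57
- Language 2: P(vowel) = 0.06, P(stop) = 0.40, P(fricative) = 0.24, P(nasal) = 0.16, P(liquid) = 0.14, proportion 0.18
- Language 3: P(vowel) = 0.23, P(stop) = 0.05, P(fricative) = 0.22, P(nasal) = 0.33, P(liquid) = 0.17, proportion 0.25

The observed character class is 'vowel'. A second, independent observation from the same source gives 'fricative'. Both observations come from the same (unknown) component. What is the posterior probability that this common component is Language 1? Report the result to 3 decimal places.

0.745

Apply Bayes' rule: the posterior for each component is proportional to its prior times its likelihood at x.
Since both observations come from the same component, the likelihood for component k is f_k(x₁)·f_k(x₂).
  f_1 = [0.27] × [0.29] = 0.0783
  f_2 = [0.06] × [0.24] = 0.0144
  f_3 = [0.23] × [0.22] = 0.0506
Multiply by the mixture weights:
  P(Z=1)·f_1 = 0.57 × 0.0783 = 0.044631
  P(Z=2)·f_2 = 0.18 × 0.0144 = 0.002592
  P(Z=3)·f_3 = 0.25 × 0.0506 = 0.01265
Marginal: 0.044631 + 0.002592 + 0.01265 = 0.059873
Responsibility of Language 1: 0.044631 / 0.059873 ≈ 0.745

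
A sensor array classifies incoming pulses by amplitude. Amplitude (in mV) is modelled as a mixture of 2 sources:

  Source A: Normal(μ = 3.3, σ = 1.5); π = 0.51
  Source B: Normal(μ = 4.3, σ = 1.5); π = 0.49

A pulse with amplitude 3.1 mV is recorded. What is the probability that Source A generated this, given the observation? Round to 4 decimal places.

0.5869

Apply Bayes' rule: the posterior for each component is proportional to its prior times its likelihood at x.
Evaluate each component's likelihood at the observed value:
  f_A = (1/(1.5·√(2π)))·exp(−(3.1−3.3)²/(2·1.5²)) = 0.265962·exp(-0.00889) = 0.263608
  f_B = (1/(1.5·√(2π)))·exp(−(3.1−4.3)²/(2·1.5²)) = 0.265962·exp(-0.32000) = 0.193128
Unnormalised posteriors:
  π_A·f_A = 0.51 × 0.263608 = 0.13444
  π_B·f_B = 0.49 × 0.193128 = 0.0946326
Denominator: 0.13444 + 0.0946326 = 0.229073
P(Source A | 3.1 mV) ≈ 0.5869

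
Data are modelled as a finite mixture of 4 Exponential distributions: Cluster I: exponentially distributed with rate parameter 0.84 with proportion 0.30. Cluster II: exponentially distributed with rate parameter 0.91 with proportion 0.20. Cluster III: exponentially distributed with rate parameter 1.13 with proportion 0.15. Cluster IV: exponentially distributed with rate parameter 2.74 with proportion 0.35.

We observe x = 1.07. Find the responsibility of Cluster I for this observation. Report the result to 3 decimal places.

0.376

P(component k | x) = w_k·f_k(x) / marginal(x), where marginal(x) = Σ_j w_j·f_j(x).
Evaluate each component's likelihood at the observed value:
  L_I = 0.84·e^(−0.84·1.07) = 0.84·e^(−0.8988) = 0.341929
  L_II = 0.91·e^(−0.91·1.07) = 0.91·e^(−0.9737) = 0.343692
  L_III = 1.13·e^(−1.13·1.07) = 1.13·e^(−1.2091) = 0.337266
  L_IV = 2.74·e^(−2.74·1.07) = 2.74·e^(−2.9318) = 0.146045
Unnormalised posteriors:
  w_I·L_I = 0.30 × 0.341929 = 0.102579
  w_II·L_II = 0.20 × 0.343692 = 0.0687383
  w_III·L_III = 0.15 × 0.337266 = 0.0505899
  w_IV·L_IV = 0.35 × 0.146045 = 0.0511157
Normaliser: 0.102579 + 0.0687383 + 0.0505899 + 0.0511157 = 0.273023
Responsibility of Cluster I: 0.102579 / 0.273023 ≈ 0.376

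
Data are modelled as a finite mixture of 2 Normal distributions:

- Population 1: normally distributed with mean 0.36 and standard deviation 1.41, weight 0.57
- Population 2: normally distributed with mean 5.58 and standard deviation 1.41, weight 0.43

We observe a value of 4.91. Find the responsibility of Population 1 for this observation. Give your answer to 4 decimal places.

0.0081

The responsibility of component k is π_k f_k(x) divided by Σ_j π_j f_j(x).
Evaluate each component's likelihood at the observed value:
  f_1 = (1/(1.41·√(2π)))·exp(−(4.91−0.36)²/(2·1.41²)) = 0.282938·exp(-5.20660) = 0.00155057
  f_2 = (1/(1.41·√(2π)))·exp(−(4.91−5.58)²/(2·1.41²)) = 0.282938·exp(-0.11290) = 0.252732
Weight by the priors:
  π_1·f_1 = 0.57 × 0.00155057 = 0.000883825
  π_2·f_2 = 0.43 × 0.252732 = 0.108675
Marginal: 0.000883825 + 0.108675 = 0.109559
P(Population 1 | data) ≈ 0.0081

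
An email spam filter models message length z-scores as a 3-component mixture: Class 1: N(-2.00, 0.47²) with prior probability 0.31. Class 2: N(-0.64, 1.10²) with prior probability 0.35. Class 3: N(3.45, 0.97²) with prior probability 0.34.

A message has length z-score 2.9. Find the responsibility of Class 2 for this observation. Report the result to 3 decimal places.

The responsibility of component k is P(Z=k) f_k(x) divided by Σ_j P(Z=j) f_j(x).
Normal densities:
  L_1 = 2.12181e-24
  L_2 = 0.00204451
  L_3 = 0.350207
Unnormalised posteriors:
  P(Z=1)·L_1 = 0.31 × 2.12181e-24 = 6.5776e-25
  P(Z=2)·L_2 = 0.35 × 0.00204451 = 0.000715579
  P(Z=3)·L_3 = 0.34 × 0.350207 = 0.119071
Marginal: 6.5776e-25 + 0.000715579 + 0.119071 = 0.119786
So the posterior for Class 2 is 0.000715579 / 0.119786 ≈ 0.006.

0.006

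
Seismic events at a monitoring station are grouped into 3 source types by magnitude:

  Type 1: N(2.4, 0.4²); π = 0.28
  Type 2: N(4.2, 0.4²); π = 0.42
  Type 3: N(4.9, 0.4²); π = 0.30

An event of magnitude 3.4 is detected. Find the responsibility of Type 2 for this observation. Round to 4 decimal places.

P(component k | x) = P(Z=k)·f_k(x) / marginal(x), where marginal(x) = Σ_j P(Z=j)·f_j(x).
Evaluate each component's likelihood at the observed value:
  p_1 = (1/(0.4·√(2π)))·exp(−(3.4−2.4)²/(2·0.4²)) = 0.997356·exp(-3.12500) = 0.0438208
  p_2 = (1/(0.4·√(2π)))·exp(−(3.4−4.2)²/(2·0.4²)) = 0.997356·exp(-2.00000) = 0.134977
  p_3 = (1/(0.4·√(2π)))·exp(−(3.4−4.9)²/(2·0.4²)) = 0.997356·exp(-7.03125) = 0.000881489
Prior × likelihood for each component:
  P(Z=1)·p_1 = 0.28 × 0.0438208 = 0.0122698
  P(Z=2)·p_2 = 0.42 × 0.134977 = 0.0566905
  P(Z=3)·p_3 = 0.30 × 0.000881489 = 0.000264447
Evidence: 0.0122698 + 0.0566905 + 0.000264447 = 0.0692248
P(Type 2 | data) ≈ 0.8189

0.8189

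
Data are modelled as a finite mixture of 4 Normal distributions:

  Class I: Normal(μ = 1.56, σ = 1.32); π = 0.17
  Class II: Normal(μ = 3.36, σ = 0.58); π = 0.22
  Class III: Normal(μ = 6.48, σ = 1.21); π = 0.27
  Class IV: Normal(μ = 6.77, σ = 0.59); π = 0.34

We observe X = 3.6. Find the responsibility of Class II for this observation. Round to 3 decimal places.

0.870

P(component k | x) = P(Z=k)·f_k(x) / marginal(x), where marginal(x) = Σ_j P(Z=j)·f_j(x).
Normal densities:
  p_I = (1/(1.32·√(2π)))·exp(−(3.6−1.56)²/(2·1.32²)) = 0.302229·exp(-1.19421) = 0.0915578
  p_II = (1/(0.58·√(2π)))·exp(−(3.6−3.36)²/(2·0.58²)) = 0.687832·exp(-0.08561) = 0.631395
  p_III = (1/(1.21·√(2π)))·exp(−(3.6−6.48)²/(2·1.21²)) = 0.329704·exp(-2.83259) = 0.0194064
  p_IV = (1/(0.59·√(2π)))·exp(−(3.6−6.77)²/(2·0.59²)) = 0.676173·exp(-14.43393) = 3.6432e-07
Unnormalised posteriors:
  P(Z=I)·p_I = 0.17 × 0.0915578 = 0.0155648
  P(Z=II)·p_II = 0.22 × 0.631395 = 0.138907
  P(Z=III)·p_III = 0.27 × 0.0194064 = 0.00523973
  P(Z=IV)·p_IV = 0.34 × 3.6432e-07 = 1.23869e-07
Normaliser: 0.0155648 + 0.138907 + 0.00523973 + 1.23869e-07 = 0.159712
P(Class II | data) = 0.138907 / 0.159712 ≈ 0.870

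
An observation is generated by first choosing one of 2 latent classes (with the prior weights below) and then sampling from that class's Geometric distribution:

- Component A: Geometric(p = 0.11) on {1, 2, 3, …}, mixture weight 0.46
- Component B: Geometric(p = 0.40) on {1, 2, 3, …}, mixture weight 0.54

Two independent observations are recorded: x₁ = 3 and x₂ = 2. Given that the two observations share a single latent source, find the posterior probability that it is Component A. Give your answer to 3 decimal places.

0.174

Apply Bayes' rule: the posterior for each component is proportional to its prior times its likelihood at x.
Since both observations come from the same component, the likelihood for component k is f_k(x₁)·f_k(x₂).
  L_A = [0.087131] × [0.0979] = 0.00853012
  L_B = [0.144] × [0.24] = 0.03456
Prior × likelihood for each component:
  π_A·L_A = 0.46 × 0.00853012 = 0.00392386
  π_B·L_B = 0.54 × 0.03456 = 0.0186624
Sum: 0.00392386 + 0.0186624 = 0.0225863
P(Component A | x₁,x₂) = 0.00392386 / 0.0225863 ≈ 0.174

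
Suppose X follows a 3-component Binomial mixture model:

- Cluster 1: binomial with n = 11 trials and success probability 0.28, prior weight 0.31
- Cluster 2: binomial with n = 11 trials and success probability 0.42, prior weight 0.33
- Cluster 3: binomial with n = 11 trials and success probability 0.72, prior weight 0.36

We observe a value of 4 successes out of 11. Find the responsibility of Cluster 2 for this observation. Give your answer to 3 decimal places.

0.526

By Bayes' theorem, P(k | x) = π_k f_k(x) / Σ_j π_j f_j(x).
Component likelihoods at x = 4 successes out of 11:
  L_1 = 0.203457
  L_2 = 0.226729
  L_3 = 0.011966
Multiply by the mixture weights:
  π_1·L_1 = 0.31 × 0.203457 = 0.0630718
  π_2·L_2 = 0.33 × 0.226729 = 0.0748206
  π_3·L_3 = 0.36 × 0.011966 = 0.00430777
Sum: 0.0630718 + 0.0748206 + 0.00430777 = 0.1422
Responsibility of Cluster 2: 0.0748206 / 0.1422 ≈ 0.526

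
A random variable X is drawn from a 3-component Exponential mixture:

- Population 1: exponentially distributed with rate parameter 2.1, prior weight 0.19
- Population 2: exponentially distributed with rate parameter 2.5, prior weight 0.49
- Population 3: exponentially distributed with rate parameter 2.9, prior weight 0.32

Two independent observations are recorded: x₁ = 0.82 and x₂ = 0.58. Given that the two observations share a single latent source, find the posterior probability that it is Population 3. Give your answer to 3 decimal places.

0.253

Apply Bayes' rule: the posterior for each component is proportional to its prior times its likelihood at x.
Since both observations come from the same component, the likelihood for component k is f_k(x₁)·f_k(x₂).
  p_1 = [0.375288] × [0.621225] = 0.233138
  p_2 = [0.321837] × [0.586426] = 0.188734
  p_3 = [0.268934] × [0.539405] = 0.145064
Multiply by the mixture weights:
  w_1·p_1 = 0.19 × 0.233138 = 0.0442962
  w_2·p_2 = 0.49 × 0.188734 = 0.0924795
  w_3·p_3 = 0.32 × 0.145064 = 0.0464206
Denominator: 0.0442962 + 0.0924795 + 0.0464206 = 0.183196
Responsibility of Population 3: 0.0464206 / 0.183196 ≈ 0.253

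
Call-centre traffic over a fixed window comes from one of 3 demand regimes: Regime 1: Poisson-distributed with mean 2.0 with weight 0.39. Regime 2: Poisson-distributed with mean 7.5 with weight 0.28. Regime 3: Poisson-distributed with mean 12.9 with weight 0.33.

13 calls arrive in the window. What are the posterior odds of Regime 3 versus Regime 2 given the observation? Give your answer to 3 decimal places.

Since P(k|x) ∝ π_k f_k(x), the posterior odds are π_i f_i(x) / (π_j f_j(x)).
Evaluate each component's likelihood at the observed value:
  L_1 = e^(−2.0)·2.0^13/13! = 1.78041e-07
  L_2 = e^(−7.5)·7.5^13/13! = 0.0211012
  L_3 = e^(−12.9)·12.9^13/13! = 0.109897
Posterior odds = (π_3·L_3) / (π_2·L_2) = (0.33·0.109897) / (0.28·0.0211012) = 0.0362661 / 0.00590834 ≈ 6.138

6.138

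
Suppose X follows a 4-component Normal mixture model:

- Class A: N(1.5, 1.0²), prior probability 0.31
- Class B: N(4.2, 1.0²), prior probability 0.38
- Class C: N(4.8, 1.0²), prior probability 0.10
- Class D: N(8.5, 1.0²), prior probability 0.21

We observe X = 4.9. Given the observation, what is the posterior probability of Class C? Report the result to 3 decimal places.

0.250

Posterior ∝ prior × likelihood, so P(k | x) ∝ π_k f_k(x); normalise over all components.
Evaluate each component's likelihood at the observed value:
  f_A = 0.00123222
  f_B = 0.312254
  f_C = 0.396953
  f_D = 0.000611902
Prior × likelihood for each component:
  π_A·f_A = 0.31 × 0.00123222 = 0.000381988
  π_B·f_B = 0.38 × 0.312254 = 0.118656
  π_C·f_C = 0.10 × 0.396953 = 0.0396953
  π_D·f_D = 0.21 × 0.000611902 = 0.000128499
Marginal: 0.000381988 + 0.118656 + 0.0396953 + 0.000128499 = 0.158862
Responsibility of Class C: 0.0396953 / 0.158862 ≈ 0.250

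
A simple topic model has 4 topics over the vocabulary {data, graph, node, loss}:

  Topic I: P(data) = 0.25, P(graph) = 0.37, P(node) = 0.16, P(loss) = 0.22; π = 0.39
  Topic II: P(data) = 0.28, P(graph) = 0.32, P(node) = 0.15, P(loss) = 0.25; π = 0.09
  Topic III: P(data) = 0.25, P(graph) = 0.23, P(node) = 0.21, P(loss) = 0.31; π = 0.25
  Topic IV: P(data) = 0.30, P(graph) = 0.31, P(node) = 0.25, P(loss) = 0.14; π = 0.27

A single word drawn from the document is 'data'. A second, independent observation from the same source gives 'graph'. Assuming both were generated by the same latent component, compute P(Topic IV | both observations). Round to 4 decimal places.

Apply Bayes' rule: the posterior for each component is proportional to its prior times its likelihood at x.
Since both observations come from the same component, the likelihood for component k is f_k(x₁)·f_k(x₂).
  f_I = [P(data | comp) = 0.25] × [0.37] = 0.0925
  f_II = [P(data | comp) = 0.28] × [0.32] = 0.0896
  f_III = [P(data | comp) = 0.25] × [0.23] = 0.0575
  f_IV = [P(data | comp) = 0.30] × [0.31] = 0.093
Unnormalised posteriors:
  P(Z=I)·f_I = 0.39 × 0.0925 = 0.036075
  P(Z=II)·f_II = 0.09 × 0.0896 = 0.008064
  P(Z=III)·f_III = 0.25 × 0.0575 = 0.014375
  P(Z=IV)·f_IV = 0.27 × 0.093 = 0.02511
Denominator: 0.036075 + 0.008064 + 0.014375 + 0.02511 = 0.083624
Responsibility of Topic IV: 0.02511 / 0.083624 ≈ 0.3003

0.3003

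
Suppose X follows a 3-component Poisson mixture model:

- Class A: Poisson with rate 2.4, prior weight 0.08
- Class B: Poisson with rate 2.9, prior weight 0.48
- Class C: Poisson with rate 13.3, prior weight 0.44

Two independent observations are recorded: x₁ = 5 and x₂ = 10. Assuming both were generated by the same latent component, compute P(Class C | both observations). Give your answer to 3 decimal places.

0.874

By Bayes' theorem, P(k | x) = π_k f_k(x) / Σ_j π_j f_j(x).
Since both observations come from the same component, the likelihood for component k is f_k(x₁)·f_k(x₂).
  f_A = [0.0601961] × [0.000158505] = 9.54137e-06
  f_B = [0.0940491] × [0.000637915] = 5.99954e-05
  f_C = [0.00580711] × [0.0799166] = 0.000464085
Prior × likelihood for each component:
  π_A·f_A = 0.08 × 9.54137e-06 = 7.6331e-07
  π_B·f_B = 0.48 × 5.99954e-05 = 2.87978e-05
  π_C·f_C = 0.44 × 0.000464085 = 0.000204197
Sum: 7.6331e-07 + 2.87978e-05 + 0.000204197 = 0.000233758
P(Class C | x₁,x₂) = 0.000204197 / 0.000233758 ≈ 0.874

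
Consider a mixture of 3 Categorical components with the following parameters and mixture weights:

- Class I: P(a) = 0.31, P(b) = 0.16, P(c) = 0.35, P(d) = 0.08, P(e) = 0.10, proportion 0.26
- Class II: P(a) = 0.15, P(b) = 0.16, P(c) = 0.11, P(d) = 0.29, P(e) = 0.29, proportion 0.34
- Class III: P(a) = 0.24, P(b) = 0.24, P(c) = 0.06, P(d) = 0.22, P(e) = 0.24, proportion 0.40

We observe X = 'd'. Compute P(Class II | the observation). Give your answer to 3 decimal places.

0.475

The responsibility of component k is P(Z=k) f_k(x) divided by Σ_j P(Z=j) f_j(x).
Evaluate each component's likelihood at the observed value:
  L_I = 0.08
  L_II = 0.29
  L_III = 0.22
Prior × likelihood for each component:
  P(Z=I)·L_I = 0.26 × 0.08 = 0.0208
  P(Z=II)·L_II = 0.34 × 0.29 = 0.0986
  P(Z=III)·L_III = 0.40 × 0.22 = 0.088
Denominator: 0.0208 + 0.0986 + 0.088 = 0.2074
So the posterior for Class II is 0.0986 / 0.2074 ≈ 0.475.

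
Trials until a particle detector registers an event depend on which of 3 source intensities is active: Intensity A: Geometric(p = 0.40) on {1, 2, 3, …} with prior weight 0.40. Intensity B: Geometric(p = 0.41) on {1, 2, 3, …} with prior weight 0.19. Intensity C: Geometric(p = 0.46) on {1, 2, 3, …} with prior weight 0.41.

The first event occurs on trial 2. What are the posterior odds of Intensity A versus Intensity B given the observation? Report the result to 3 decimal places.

The posterior odds equal the prior odds times the likelihood ratio: (w_i/w_j)·(f_i(x)/f_j(x)).
Component likelihoods at x = 2:
  L_A = 0.24
  L_B = 0.2419
  L_C = 0.2484
0.096 / 0.045961 ≈ 2.089

2.089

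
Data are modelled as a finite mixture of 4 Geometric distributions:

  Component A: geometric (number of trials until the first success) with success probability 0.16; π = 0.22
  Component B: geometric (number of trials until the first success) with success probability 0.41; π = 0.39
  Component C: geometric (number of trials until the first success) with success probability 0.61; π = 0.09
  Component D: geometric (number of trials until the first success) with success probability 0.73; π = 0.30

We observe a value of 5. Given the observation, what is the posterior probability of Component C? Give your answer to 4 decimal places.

Posterior ∝ prior × likelihood, so P(k | x) ∝ P(Z=k) f_k(x); normalise over all components.
Geometric probabilities:
  L_A = 0.0796594
  L_B = 0.0496812
  L_C = 0.014112
  L_D = 0.00387952
Unnormalised posteriors:
  P(Z=A)·L_A = 0.22 × 0.0796594 = 0.0175251
  P(Z=B)·L_B = 0.39 × 0.0496812 = 0.0193757
  P(Z=C)·L_C = 0.09 × 0.014112 = 0.00127008
  P(Z=D)·L_D = 0.30 × 0.00387952 = 0.00116386
Denominator: 0.0175251 + 0.0193757 + 0.00127008 + 0.00116386 = 0.0393347
So the posterior for Component C is 0.00127008 / 0.0393347 ≈ 0.0323.

0.0323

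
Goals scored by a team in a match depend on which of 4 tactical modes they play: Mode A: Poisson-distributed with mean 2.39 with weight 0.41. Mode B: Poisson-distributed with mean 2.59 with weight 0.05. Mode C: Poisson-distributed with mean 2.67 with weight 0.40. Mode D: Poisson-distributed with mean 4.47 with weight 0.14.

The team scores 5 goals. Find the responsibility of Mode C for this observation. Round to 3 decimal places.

Posterior ∝ prior × likelihood, so P(k | x) ∝ π_k f_k(x); normalise over all components.
Component likelihoods at x = 5 goals:
  p_A = e^(−2.39)·2.39^5/5! = 0.0595449
  p_B = e^(−2.59)·2.59^5/5! = 0.072861
  p_C = e^(−2.67)·2.67^5/5! = 0.0783085
  p_D = e^(−4.47)·4.47^5/5! = 0.170239
Unnormalised posteriors:
  π_A·p_A = 0.41 × 0.0595449 = 0.0244134
  π_B·p_B = 0.05 × 0.072861 = 0.00364305
  π_C·p_C = 0.40 × 0.0783085 = 0.0313234
  π_D·p_D = 0.14 × 0.170239 = 0.0238335
Denominator: 0.0244134 + 0.00364305 + 0.0313234 + 0.0238335 = 0.0832134
Responsibility of Mode C: 0.0313234 / 0.0832134 ≈ 0.376

0.376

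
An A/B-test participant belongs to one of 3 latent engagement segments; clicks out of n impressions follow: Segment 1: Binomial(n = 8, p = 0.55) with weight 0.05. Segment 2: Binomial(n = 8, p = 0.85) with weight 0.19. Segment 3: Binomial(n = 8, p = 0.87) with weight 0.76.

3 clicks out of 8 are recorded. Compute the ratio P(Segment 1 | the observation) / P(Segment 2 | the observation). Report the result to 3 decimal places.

17.324

Only the two components matter; the odds are (P(Z=i) f_i(x)) / (P(Z=j) f_j(x)).
Component likelihoods at x = 3 clicks out of 8:
  p_1 = C(8,3)·0.55^3·0.45^5 = 56·0.166375·0.0184528 = 0.171925
  p_2 = C(8,3)·0.85^3·0.15^5 = 56·0.614125·7.59375e-05 = 0.00261157
  p_3 = C(8,3)·0.87^3·0.13^5 = 56·0.658503·3.71293e-05 = 0.00136919
0.00859624 / 0.000496198 ≈ 17.324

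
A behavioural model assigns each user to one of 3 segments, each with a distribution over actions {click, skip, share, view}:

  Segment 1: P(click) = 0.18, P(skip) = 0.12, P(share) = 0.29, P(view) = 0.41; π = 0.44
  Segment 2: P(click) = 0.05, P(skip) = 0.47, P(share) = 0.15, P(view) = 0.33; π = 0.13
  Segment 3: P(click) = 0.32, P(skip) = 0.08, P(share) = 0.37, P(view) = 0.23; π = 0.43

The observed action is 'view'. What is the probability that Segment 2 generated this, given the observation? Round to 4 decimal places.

0.1331

Posterior ∝ prior × likelihood, so P(k | x) ∝ P(Z=k) f_k(x); normalise over all components.
Evaluate each component's likelihood at the observed value:
  L_1 = P(view | comp) = 0.41
  L_2 = P(view | comp) = 0.33
  L_3 = P(view | comp) = 0.23
Multiply by the mixture weights:
  P(Z=1)·L_1 = 0.44 × 0.41 = 0.1804
  P(Z=2)·L_2 = 0.13 × 0.33 = 0.0429
  P(Z=3)·L_3 = 0.43 × 0.23 = 0.0989
Marginal: 0.1804 + 0.0429 + 0.0989 = 0.3222
Responsibility of Segment 2: 0.0429 / 0.3222 ≈ 0.1331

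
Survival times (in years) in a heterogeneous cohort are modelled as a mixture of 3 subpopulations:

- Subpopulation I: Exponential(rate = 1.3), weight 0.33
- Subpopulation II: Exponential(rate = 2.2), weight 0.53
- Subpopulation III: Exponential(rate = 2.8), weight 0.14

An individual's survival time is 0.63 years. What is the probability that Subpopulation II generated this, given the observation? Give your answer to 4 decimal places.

0.5322

Posterior ∝ prior × likelihood, so P(k | x) ∝ π_k f_k(x); normalise over all components.
Exponential densities:
  p_I = 1.3·e^(−1.3·0.63) = 1.3·e^(−0.8190) = 0.573134
  p_II = 2.2·e^(−2.2·0.63) = 2.2·e^(−1.3860) = 0.550162
  p_III = 2.8·e^(−2.8·0.63) = 2.8·e^(−1.7640) = 0.479803
Weight by the priors:
  π_I·p_I = 0.33 × 0.573134 = 0.189134
  π_II·p_II = 0.53 × 0.550162 = 0.291586
  π_III·p_III = 0.14 × 0.479803 = 0.0671724
Normaliser: 0.189134 + 0.291586 + 0.0671724 = 0.547892
So the posterior for Subpopulation II is 0.291586 / 0.547892 ≈ 0.5322.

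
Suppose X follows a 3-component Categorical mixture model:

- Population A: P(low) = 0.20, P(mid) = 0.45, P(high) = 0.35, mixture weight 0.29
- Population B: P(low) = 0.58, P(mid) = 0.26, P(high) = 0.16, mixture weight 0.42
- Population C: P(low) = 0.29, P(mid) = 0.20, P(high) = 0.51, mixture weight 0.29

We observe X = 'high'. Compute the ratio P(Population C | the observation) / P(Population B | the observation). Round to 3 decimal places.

2.201

Since P(k|x) ∝ w_k f_k(x), the posterior odds are w_i f_i(x) / (w_j f_j(x)).
Evaluate each component's likelihood at the observed value:
  f_A = 0.35
  f_B = 0.16
  f_C = 0.51
Posterior odds = (w_C·f_C) / (w_B·f_B) = (0.29·0.51) / (0.42·0.16) = 0.1479 / 0.0672 ≈ 2.201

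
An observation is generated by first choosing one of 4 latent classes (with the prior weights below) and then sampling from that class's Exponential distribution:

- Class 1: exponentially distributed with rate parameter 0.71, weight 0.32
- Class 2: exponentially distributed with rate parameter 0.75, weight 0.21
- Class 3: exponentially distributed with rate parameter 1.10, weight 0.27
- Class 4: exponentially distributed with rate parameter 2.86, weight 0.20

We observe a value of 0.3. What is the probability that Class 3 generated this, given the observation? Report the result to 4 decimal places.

Apply Bayes' rule: the posterior for each component is proportional to its prior times its likelihood at x.
Exponential densities:
  f_1 = 0.71·e^(−0.71·0.3) = 0.71·e^(−0.2130) = 0.573791
  f_2 = 0.75·e^(−0.75·0.3) = 0.75·e^(−0.2250) = 0.598887
  f_3 = 1.10·e^(−1.10·0.3) = 1.10·e^(−0.3300) = 0.790816
  f_4 = 2.86·e^(−2.86·0.3) = 2.86·e^(−0.8580) = 1.21267
Unnormalised posteriors:
  π_1·f_1 = 0.32 × 0.573791 = 0.183613
  π_2·f_2 = 0.21 × 0.598887 = 0.125766
  π_3·f_3 = 0.27 × 0.790816 = 0.21352
  π_4·f_4 = 0.20 × 1.21267 = 0.242533
Normaliser: 0.183613 + 0.125766 + 0.21352 + 0.242533 = 0.765433
P(Class 3 | the observation) ≈ 0.2790

0.2790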